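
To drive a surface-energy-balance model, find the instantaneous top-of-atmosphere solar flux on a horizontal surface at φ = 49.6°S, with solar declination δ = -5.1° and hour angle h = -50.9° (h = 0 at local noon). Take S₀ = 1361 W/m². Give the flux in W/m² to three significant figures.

cos θ_z = sin φ sin δ + cos φ cos δ cos h = 0.067696 + 0.407135 = 0.474831.
Flux = S₀ · cos θ_z = 1361 × 0.474831 = 646.2 W/m².

646 W/m²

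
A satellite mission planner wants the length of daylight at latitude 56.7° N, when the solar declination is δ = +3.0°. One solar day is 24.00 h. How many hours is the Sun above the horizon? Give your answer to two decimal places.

cos h₀ = −tan ϕ · tan δ = −tan(+56.7°) × tan(+3.000°) = -0.0798, so h₀ = 1.6507 rad = 94.58°.
Daylight = 2h₀/(2π) × 24.00 h = (1.6507/π) × 24.00 = 12.61 h.

12.61 h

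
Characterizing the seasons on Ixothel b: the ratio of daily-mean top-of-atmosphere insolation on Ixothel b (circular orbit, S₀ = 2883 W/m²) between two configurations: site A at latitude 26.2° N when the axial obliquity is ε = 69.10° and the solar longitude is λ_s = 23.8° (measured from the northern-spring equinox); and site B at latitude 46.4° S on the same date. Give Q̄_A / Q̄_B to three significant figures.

— Configuration A (φ=+26.2°):
Solar declination: sin δ = sin ε · sin λ_s = sin 69.10° × sin 23.8° = 0.37699, so δ = +22.148°.
cos H₀ = −tan(+26.2°) tan(+22.148°) = -0.2003, H₀ = 1.7724 rad.
Bracket: H₀ sin φ sin δ + cos φ cos δ sin H₀ = 1.7724×0.44151×0.37699 + 0.89726×0.92622×0.97974 = 0.295007 + 0.814223 = 1.109230.
Q̄ = (S₀/π) × [bracket] = (2883/π) × 1.109230 = 1017.9 W/m².
— Configuration B (φ=-46.4°):
cos H₀ = −tan(-46.4°) tan(+22.148°) = 0.4274, H₀ = 1.1292 rad.
Bracket: H₀ sin φ sin δ + cos φ cos δ sin H₀ = 1.1292×-0.72417×0.37699 + 0.68962×0.92622×0.90405 = -0.308277 + 0.577453 = 0.269176.
Q̄ = (S₀/π) × [bracket] = (2883/π) × 0.269176 = 247.02 W/m².
Ratio Q̄_A / Q̄_B = 1017.9 / 247.02 = 4.121.

Q̄_A / Q̄_B ≈ 4.12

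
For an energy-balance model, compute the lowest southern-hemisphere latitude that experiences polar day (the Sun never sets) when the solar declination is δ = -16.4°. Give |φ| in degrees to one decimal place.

|φ| = 73.6°

Polar day requires cos H₀ = −tan φ tan δ ≤ −1, i.e. tan φ tan δ ≥ 1.
The boundary is |tan φ| · |tan δ| = 1, so |φ| = 90° − |δ| = 90° − 16.4° = 73.6° in the southern hemisphere.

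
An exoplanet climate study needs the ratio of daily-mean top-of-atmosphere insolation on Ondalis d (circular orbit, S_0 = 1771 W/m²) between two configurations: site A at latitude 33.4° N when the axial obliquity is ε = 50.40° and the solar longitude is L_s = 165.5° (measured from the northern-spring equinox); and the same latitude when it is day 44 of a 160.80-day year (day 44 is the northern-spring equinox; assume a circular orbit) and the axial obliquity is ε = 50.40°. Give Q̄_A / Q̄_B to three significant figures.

Q̄_A / Q̄_B ≈ 1.19

— Configuration A (ϕ=+33.4°):
Solar declination: sin δ = sin ε · sin L_s = sin 50.40° × sin 165.5° = 0.19292, so δ = +11.123°.
cos h₀ = −tan(+33.4°) tan(+11.123°) = -0.1296, h₀ = 1.7008 rad.
Bracket: h₀ sin ϕ sin δ + cos ϕ cos δ sin h₀ = 1.7008×0.55048×0.19292 + 0.83485×0.98121×0.99156 = 0.180623 + 0.812249 = 0.992872.
Q̄ = (S_0/π) × [bracket] = (1771/π) × 0.992872 = 559.71 W/m².
— Configuration B (ϕ=+33.4°):
Solar longitude: L_s = 360° × (44 − 44)/160.80 = 0.000°.
sin δ = sin 50.40° × sin 0.000° = 0.00000, so δ = +0.000°.
cos h₀ = −tan(+33.4°) tan(+0.000°) = -0.0000, h₀ = 1.5708 rad.
Bracket: h₀ sin ϕ sin δ + cos ϕ cos δ sin h₀ = 1.5708×0.55048×0.00000 + 0.83485×1.00000×1.00000 = 0.000000 + 0.834850 = 0.834850.
Q̄ = (S_0/π) × [bracket] = (1771/π) × 0.834850 = 470.63 W/m².
Ratio Q̄_A / Q̄_B = 559.71 / 470.63 = 1.189.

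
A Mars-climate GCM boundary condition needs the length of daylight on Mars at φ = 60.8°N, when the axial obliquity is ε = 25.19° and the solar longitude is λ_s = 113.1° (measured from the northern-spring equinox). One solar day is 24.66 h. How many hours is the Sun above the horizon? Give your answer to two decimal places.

19.12 h

Solar declination: sin δ = sin ε · sin λ_s = sin 25.19° × sin 113.1° = 0.39150, so δ = +23.048°.
cos H₀ = −tan φ · tan δ = −tan(+60.8°) × tan(+23.048°) = -0.7613, so H₀ = 2.4361 rad = 139.58°.
Daylight = 2H₀/(2π) × 24.66 h = (2.4361/π) × 24.66 = 19.12 h.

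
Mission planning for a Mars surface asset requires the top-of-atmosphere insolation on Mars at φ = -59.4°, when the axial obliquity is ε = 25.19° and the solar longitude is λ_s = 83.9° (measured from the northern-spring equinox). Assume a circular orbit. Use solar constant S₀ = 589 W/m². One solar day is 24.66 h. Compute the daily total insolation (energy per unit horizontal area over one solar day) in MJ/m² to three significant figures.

0.705 MJ/m²

Solar declination: sin δ = sin ε · sin λ_s = sin 25.19° × sin 83.9° = 0.42321, so δ = +25.038°.
cos H₀ = −tan(-59.4°) tan(+25.038°) = 0.7898, H₀ = 0.6603 rad.
Bracket: H₀ sin φ sin δ + cos φ cos δ sin H₀ = 0.6603×-0.86074×0.42321 + 0.50904×0.90603×0.61332 = -0.240530 + 0.282867 = 0.042337.
Q̄ = (S₀/π) × [bracket] = (589/π) × 0.042337 = 7.9375 W/m².
Daily total = Q̄ × 24.66 h × 3600 s/h = 7.9375 × 24.66 × 3600 / 10⁶ = 0.7047 MJ/m².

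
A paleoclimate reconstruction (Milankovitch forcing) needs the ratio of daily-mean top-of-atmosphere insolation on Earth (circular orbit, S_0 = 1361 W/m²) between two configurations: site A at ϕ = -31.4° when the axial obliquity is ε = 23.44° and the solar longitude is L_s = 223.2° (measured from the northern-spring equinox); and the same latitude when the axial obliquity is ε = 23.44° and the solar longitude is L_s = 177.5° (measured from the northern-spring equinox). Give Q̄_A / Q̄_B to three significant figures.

Q̄_A / Q̄_B ≈ 1.26

— Configuration A (ϕ=-31.4°):
Solar declination: sin δ = sin ε · sin L_s = sin 23.44° × sin 223.2° = -0.27230, so δ = -15.801°.
cos h₀ = −tan(-31.4°) tan(-15.801°) = -0.1727, h₀ = 1.7444 rad.
Bracket: h₀ sin ϕ sin δ + cos ϕ cos δ sin h₀ = 1.7444×-0.52101×-0.27230 + 0.85355×0.96221×0.98497 = 0.247480 + 0.808950 = 1.056430.
Q̄ = (S_0/π) × [bracket] = (1361/π) × 1.056430 = 457.67 W/m².
— Configuration B (ϕ=-31.4°):
Solar declination: sin δ = sin ε · sin L_s = sin 23.44° × sin 177.5° = 0.01735, so δ = +0.994°.
cos h₀ = −tan(-31.4°) tan(+0.994°) = 0.0106, h₀ = 1.5602 rad.
Bracket: h₀ sin ϕ sin δ + cos ϕ cos δ sin h₀ = 1.5602×-0.52101×0.01735 + 0.85355×0.99985×0.99994 = -0.014103 + 0.853371 = 0.839268.
Q̄ = (S_0/π) × [bracket] = (1361/π) × 0.839268 = 363.59 W/m².
Ratio Q̄_A / Q̄_B = 457.67 / 363.59 = 1.259.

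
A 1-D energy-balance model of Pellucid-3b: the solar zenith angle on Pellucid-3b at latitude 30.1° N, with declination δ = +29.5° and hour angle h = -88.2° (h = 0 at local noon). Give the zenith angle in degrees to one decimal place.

cos θ_z = sin ϕ sin δ + cos ϕ cos δ cos h = 0.246956 + 0.023652 = 0.270608.
θ_z = arccos(0.270608) = 74.3°.

θ_z = 74.3°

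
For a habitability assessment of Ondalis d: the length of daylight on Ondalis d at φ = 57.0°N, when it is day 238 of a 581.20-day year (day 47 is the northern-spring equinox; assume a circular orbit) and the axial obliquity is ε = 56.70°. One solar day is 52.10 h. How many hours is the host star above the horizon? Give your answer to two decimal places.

Solar longitude: λ_s = 360° × (238 − 47)/581.20 = 118.307°.
sin δ = sin 56.70° × sin 118.307° = 0.73586, so δ = +47.380°.
Sunrise equation: cos H₀ = −tan φ · tan δ = -1.6734 ≤ −1, so the host star never sets (polar day) and H₀ = π.
Daylight = 2H₀/(2π) × 52.10 h = (3.1416/π) × 52.10 = 52.10 h.

52.10 h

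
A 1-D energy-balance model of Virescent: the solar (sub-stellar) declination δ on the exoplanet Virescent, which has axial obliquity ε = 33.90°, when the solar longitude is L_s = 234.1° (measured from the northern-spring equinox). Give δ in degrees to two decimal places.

sin δ = sin ε · sin L_s = sin 33.90° × sin 234.1° = -0.451797.
δ = arcsin(-0.451797) = -26.86°.

δ = -26.86°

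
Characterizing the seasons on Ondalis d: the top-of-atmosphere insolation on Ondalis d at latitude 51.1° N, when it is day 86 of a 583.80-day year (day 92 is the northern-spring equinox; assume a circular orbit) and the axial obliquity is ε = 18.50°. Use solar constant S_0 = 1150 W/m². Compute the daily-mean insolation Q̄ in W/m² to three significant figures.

Solar longitude: L_s = 360° × (86 − 92)/583.80 = -3.700°, i.e. -3.700° + 360° = 356.300°.
sin δ = sin 18.50° × sin 356.300° = -0.02048, so δ = -1.173°.
cos h₀ = −tan(+51.1°) tan(-1.173°) = 0.0254, h₀ = 1.5454 rad.
Bracket: h₀ sin ϕ sin δ + cos ϕ cos δ sin h₀ = 1.5454×0.77824×-0.02048 + 0.62796×0.99979×0.99968 = -0.024631 + 0.627627 = 0.602996.
Q̄ = (S_0/π) × [bracket] = (1150/π) × 0.602996 = 220.7 W/m².

Q̄ ≈ 221 W/m²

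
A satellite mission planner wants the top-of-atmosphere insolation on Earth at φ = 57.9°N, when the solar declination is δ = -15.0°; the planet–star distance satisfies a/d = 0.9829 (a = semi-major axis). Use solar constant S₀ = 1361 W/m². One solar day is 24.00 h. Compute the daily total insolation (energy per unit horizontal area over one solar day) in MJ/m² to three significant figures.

cos H₀ = −tan(+57.9°) tan(-15.000°) = 0.4271, H₀ = 1.1295 rad.
Bracket: H₀ sin φ sin δ + cos φ cos δ sin H₀ = 1.1295×0.84712×-0.25882 + 0.53140×0.96593×0.90418 = -0.247645 + 0.464111 = 0.216466.
Inverse-square distance factor (a/d)² = 0.9829² = 0.966092.
Q̄ = (S₀/π) × 0.966092 × [bracket] = (1361/π) × 0.966092 × 0.216466 = 90.598 W/m².
Daily total = Q̄ × 24.00 h × 3600 s/h = 90.598 × 24.00 × 3600 / 10⁶ = 7.828 MJ/m².

7.83 MJ/m²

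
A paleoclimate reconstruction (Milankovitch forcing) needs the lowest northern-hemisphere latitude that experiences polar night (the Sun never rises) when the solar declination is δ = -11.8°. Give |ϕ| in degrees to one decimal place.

|ϕ| = 78.2°

Polar night requires cos h₀ = −tan ϕ tan δ ≥ 1, i.e. tan ϕ tan δ ≤ −1.
The boundary is |tan ϕ| · |tan δ| = 1, so |ϕ| = 90° − |δ| = 90° − 11.8° = 78.2° in the northern hemisphere.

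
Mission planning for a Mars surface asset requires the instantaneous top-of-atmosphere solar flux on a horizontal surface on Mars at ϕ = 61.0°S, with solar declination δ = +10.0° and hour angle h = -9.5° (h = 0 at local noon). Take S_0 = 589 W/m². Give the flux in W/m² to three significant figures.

cos θ_z = sin ϕ sin δ + cos ϕ cos δ cos h = -0.151876 + 0.470896 = 0.319020.
Flux = S_0 · cos θ_z = 589 × 0.319020 = 187.9 W/m².

188 W/m²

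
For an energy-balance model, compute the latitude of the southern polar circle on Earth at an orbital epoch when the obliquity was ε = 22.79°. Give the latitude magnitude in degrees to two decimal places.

The polar circle is the lowest latitude that experiences at least one full rotation of continuous darkness at the northern-summer solstice; it lies at |φ| = 90° − ε = 90° − 22.79° = 67.21°.

67.21°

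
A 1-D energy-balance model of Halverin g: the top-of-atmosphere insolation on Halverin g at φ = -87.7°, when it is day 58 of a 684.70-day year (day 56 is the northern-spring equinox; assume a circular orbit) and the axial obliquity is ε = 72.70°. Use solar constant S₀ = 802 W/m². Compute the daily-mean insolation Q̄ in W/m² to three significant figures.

Solar longitude: λ_s = 360° × (58 − 56)/684.70 = 1.052°.
sin δ = sin 72.70° × sin 1.052° = 0.01752, so δ = +1.004°.
cos H₀ = −tan(-87.7°) tan(+1.004°) = 0.4363, H₀ = 1.1193 rad.
Bracket: H₀ sin φ sin δ + cos φ cos δ sin H₀ = 1.1193×-0.99919×0.01752 + 0.04013×0.99985×0.89979 = -0.019594 + 0.036103 = 0.016509.
Q̄ = (S₀/π) × [bracket] = (802/π) × 0.016509 = 4.214 W/m².

Q̄ ≈ 4.21 W/m²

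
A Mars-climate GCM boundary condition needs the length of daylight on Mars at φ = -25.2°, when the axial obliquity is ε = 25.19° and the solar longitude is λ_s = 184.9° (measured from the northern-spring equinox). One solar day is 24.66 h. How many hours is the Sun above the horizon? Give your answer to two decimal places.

12.46 h

Solar declination: sin δ = sin ε · sin λ_s = sin 25.19° × sin 184.9° = -0.03636, so δ = -2.083°.
cos H₀ = −tan φ · tan δ = −tan(-25.2°) × tan(-2.083°) = -0.0171, so H₀ = 1.5879 rad = 90.98°.
Daylight = 2H₀/(2π) × 24.66 h = (1.5879/π) × 24.66 = 12.46 h.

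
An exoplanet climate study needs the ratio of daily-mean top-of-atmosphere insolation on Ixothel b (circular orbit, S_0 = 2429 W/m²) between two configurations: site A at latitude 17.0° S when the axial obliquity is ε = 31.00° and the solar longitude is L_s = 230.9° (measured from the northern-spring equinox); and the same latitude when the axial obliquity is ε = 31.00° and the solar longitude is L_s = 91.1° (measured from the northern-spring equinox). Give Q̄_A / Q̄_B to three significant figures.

Q̄_A / Q̄_B ≈ 1.79

— Configuration A (ϕ=-17.0°):
Solar declination: sin δ = sin ε · sin L_s = sin 31.00° × sin 230.9° = -0.39969, so δ = -23.559°.
cos h₀ = −tan(-17.0°) tan(-23.559°) = -0.1333, h₀ = 1.7045 rad.
Bracket: h₀ sin ϕ sin δ + cos ϕ cos δ sin h₀ = 1.7045×-0.29237×-0.39969 + 0.95630×0.91665×0.99107 = 0.199183 + 0.868764 = 1.067947.
Q̄ = (S_0/π) × [bracket] = (2429/π) × 1.067947 = 825.71 W/m².
— Configuration B (ϕ=-17.0°):
Solar declination: sin δ = sin ε · sin L_s = sin 31.00° × sin 91.1° = 0.51494, so δ = +30.994°.
cos h₀ = −tan(-17.0°) tan(+30.994°) = 0.1837, h₀ = 1.3861 rad.
Bracket: h₀ sin ϕ sin δ + cos ϕ cos δ sin h₀ = 1.3861×-0.29237×0.51494 + 0.95630×0.85722×0.98299 = -0.208682 + 0.805815 = 0.597133.
Q̄ = (S_0/π) × [bracket] = (2429/π) × 0.597133 = 461.69 W/m².
Ratio Q̄_A / Q̄_B = 825.71 / 461.69 = 1.788.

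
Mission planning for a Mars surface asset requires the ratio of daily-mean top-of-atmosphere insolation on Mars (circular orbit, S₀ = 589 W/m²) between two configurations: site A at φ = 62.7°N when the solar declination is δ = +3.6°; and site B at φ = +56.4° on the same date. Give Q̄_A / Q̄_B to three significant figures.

Q̄_A / Q̄_B ≈ 0.862

— Configuration A (φ=+62.7°):
cos H₀ = −tan(+62.7°) tan(+3.600°) = -0.1219, H₀ = 1.6930 rad.
Bracket: H₀ sin φ sin δ + cos φ cos δ sin H₀ = 1.6930×0.88862×0.06279 + 0.45865×0.99803×0.99254 = 0.094463 + 0.454332 = 0.548795.
Q̄ = (S₀/π) × [bracket] = (589/π) × 0.548795 = 102.89 W/m².
— Configuration B (φ=+56.4°):
cos H₀ = −tan(+56.4°) tan(+3.600°) = -0.0947, H₀ = 1.6656 rad.
Bracket: H₀ sin φ sin δ + cos φ cos δ sin H₀ = 1.6656×0.83292×0.06279 + 0.55339×0.99803×0.99551 = 0.087109 + 0.549820 = 0.636929.
Q̄ = (S₀/π) × [bracket] = (589/π) × 0.636929 = 119.41 W/m².
Ratio Q̄_A / Q̄_B = 102.89 / 119.41 = 0.8617.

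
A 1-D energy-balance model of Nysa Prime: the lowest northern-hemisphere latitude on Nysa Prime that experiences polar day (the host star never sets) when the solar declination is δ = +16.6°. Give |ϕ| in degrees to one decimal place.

Polar day requires cos h₀ = −tan ϕ tan δ ≤ −1, i.e. tan ϕ tan δ ≥ 1.
The boundary is |tan ϕ| · |tan δ| = 1, so |ϕ| = 90° − |δ| = 90° − 16.6° = 73.4° in the northern hemisphere.

|ϕ| = 73.4°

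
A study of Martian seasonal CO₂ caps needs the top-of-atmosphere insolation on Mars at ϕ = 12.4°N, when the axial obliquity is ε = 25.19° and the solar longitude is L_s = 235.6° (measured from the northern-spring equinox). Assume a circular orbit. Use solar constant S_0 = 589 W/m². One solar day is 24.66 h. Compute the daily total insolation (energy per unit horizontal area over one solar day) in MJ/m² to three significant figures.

Solar declination: sin δ = sin ε · sin L_s = sin 25.19° × sin 235.6° = -0.35119, so δ = -20.560°.
cos h₀ = −tan(+12.4°) tan(-20.560°) = 0.0825, h₀ = 1.4882 rad.
Bracket: h₀ sin ϕ sin δ + cos ϕ cos δ sin h₀ = 1.4882×0.21474×-0.35119 + 0.97667×0.93631×0.99659 = -0.112232 + 0.911348 = 0.799116.
Q̄ = (S_0/π) × [bracket] = (589/π) × 0.799116 = 149.82 W/m².
Daily total = Q̄ × 24.66 h × 3600 s/h = 149.82 × 24.66 × 3600 / 10⁶ = 13.30 MJ/m².

13.3 MJ/m²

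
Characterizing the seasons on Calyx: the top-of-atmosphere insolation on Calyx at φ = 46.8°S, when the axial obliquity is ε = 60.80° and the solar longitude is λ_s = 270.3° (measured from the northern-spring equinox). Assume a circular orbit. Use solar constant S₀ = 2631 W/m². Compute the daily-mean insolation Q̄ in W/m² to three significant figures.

Q̄ ≈ 1.67e+03 W/m²

Solar declination: sin δ = sin ε · sin λ_s = sin 60.80° × sin 270.3° = -0.87291, so δ = -60.799°.
cos H₀ = −tan(-46.8°) tan(-60.799°) = -1.9053 ≤ −1 ⇒ polar day, H₀ = π.
Bracket: H₀ sin φ sin δ + cos φ cos δ sin H₀ = 3.1416×-0.72897×-0.87291 + 0.68455×0.48788×0.00000 = 1.999079 + 0.000000 = 1.999079.
Q̄ = (S₀/π) × [bracket] = (2631/π) × 1.999079 = 1674 W/m².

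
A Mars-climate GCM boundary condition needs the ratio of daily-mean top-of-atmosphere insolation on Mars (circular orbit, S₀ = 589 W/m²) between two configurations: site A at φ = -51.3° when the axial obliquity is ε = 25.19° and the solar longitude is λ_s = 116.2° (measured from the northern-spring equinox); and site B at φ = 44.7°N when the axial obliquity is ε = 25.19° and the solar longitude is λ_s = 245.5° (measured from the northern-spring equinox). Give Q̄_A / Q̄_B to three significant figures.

— Configuration A (φ=-51.3°):
Solar declination: sin δ = sin ε · sin λ_s = sin 25.19° × sin 116.2° = 0.38189, so δ = +22.451°.
cos H₀ = −tan(-51.3°) tan(+22.451°) = 0.5158, H₀ = 1.0289 rad.
Bracket: H₀ sin φ sin δ + cos φ cos δ sin H₀ = 1.0289×-0.78043×0.38189 + 0.62524×0.92421×0.85673 = -0.306652 + 0.495064 = 0.188412.
Q̄ = (S₀/π) × [bracket] = (589/π) × 0.188412 = 35.324 W/m².
— Configuration B (φ=+44.7°):
Solar declination: sin δ = sin ε · sin λ_s = sin 25.19° × sin 245.5° = -0.38730, so δ = -22.787°.
cos H₀ = −tan(+44.7°) tan(-22.787°) = 0.4157, H₀ = 1.1421 rad.
Bracket: H₀ sin φ sin δ + cos φ cos δ sin H₀ = 1.1421×0.70339×-0.38730 + 0.71080×0.92195×0.90950 = -0.311134 + 0.596015 = 0.284881.
Q̄ = (S₀/π) × [bracket] = (589/π) × 0.284881 = 53.411 W/m².
Ratio Q̄_A / Q̄_B = 35.324 / 53.411 = 0.6614.

Q̄_A / Q̄_B ≈ 0.661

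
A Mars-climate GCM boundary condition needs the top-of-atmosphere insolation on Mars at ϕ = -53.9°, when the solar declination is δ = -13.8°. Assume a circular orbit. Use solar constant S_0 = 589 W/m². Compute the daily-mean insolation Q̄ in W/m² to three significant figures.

cos h₀ = −tan(-53.9°) tan(-13.800°) = -0.3368, h₀ = 1.9143 rad.
Bracket: h₀ sin ϕ sin δ + cos ϕ cos δ sin h₀ = 1.9143×-0.80799×-0.23853 + 0.58920×0.97113×0.94156 = 0.368943 + 0.538751 = 0.907694.
Q̄ = (S_0/π) × [bracket] = (589/π) × 0.907694 = 170.2 W/m².

Q̄ ≈ 170 W/m²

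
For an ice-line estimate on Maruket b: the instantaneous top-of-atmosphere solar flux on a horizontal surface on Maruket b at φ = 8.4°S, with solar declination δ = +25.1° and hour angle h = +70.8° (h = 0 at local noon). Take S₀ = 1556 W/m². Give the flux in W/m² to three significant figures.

cos θ_z = sin φ sin δ + cos φ cos δ cos h = -0.061968 + 0.294617 = 0.232649.
Flux = S₀ · cos θ_z = 1556 × 0.232649 = 362.0 W/m².

362 W/m²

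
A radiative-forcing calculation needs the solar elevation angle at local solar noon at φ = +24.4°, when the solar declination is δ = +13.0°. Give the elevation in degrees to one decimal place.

78.6°

At local noon the hour angle is zero, so the zenith angle equals |φ − δ| = |+24.4° − (+13.000°)| = 11.400°.
Elevation = 90° − 11.400° = 78.6°.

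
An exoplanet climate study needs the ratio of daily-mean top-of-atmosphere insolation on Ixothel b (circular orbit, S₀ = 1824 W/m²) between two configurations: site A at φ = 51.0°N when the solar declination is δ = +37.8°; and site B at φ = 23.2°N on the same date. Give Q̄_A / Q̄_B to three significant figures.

Q̄_A / Q̄_B ≈ 1.31

— Configuration A (φ=+51.0°):
cos H₀ = −tan(+51.0°) tan(+37.800°) = -0.9579, H₀ = 2.8503 rad.
Bracket: H₀ sin φ sin δ + cos φ cos δ sin H₀ = 2.8503×0.77715×0.61291 + 0.62932×0.79016×0.28715 = 1.357663 + 0.142789 = 1.500452.
Q̄ = (S₀/π) × [bracket] = (1824/π) × 1.500452 = 871.16 W/m².
— Configuration B (φ=+23.2°):
cos H₀ = −tan(+23.2°) tan(+37.800°) = -0.3325, H₀ = 1.9097 rad.
Bracket: H₀ sin φ sin δ + cos φ cos δ sin H₀ = 1.9097×0.39394×0.61291 + 0.91914×0.79016×0.94312 = 0.461097 + 0.684958 = 1.146055.
Q̄ = (S₀/π) × [bracket] = (1824/π) × 1.146055 = 665.40 W/m².
Ratio Q̄_A / Q̄_B = 871.16 / 665.40 = 1.309.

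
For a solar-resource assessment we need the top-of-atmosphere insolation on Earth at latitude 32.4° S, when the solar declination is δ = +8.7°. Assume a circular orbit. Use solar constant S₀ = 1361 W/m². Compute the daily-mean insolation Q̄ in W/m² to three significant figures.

cos H₀ = −tan(-32.4°) tan(+8.700°) = 0.0971, H₀ = 1.4735 rad.
Bracket: H₀ sin φ sin δ + cos φ cos δ sin H₀ = 1.4735×-0.53583×0.15126 + 0.84433×0.98849×0.99527 = -0.119427 + 0.830664 = 0.711237.
Q̄ = (S₀/π) × [bracket] = (1361/π) × 0.711237 = 308.1 W/m².

Q̄ ≈ 308 W/m²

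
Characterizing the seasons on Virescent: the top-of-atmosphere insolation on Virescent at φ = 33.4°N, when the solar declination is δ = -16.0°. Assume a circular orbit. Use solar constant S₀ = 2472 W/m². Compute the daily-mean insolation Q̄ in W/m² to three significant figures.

cos H₀ = −tan(+33.4°) tan(-16.000°) = 0.1891, H₀ = 1.3806 rad.
Bracket: H₀ sin φ sin δ + cos φ cos δ sin H₀ = 1.3806×0.55048×-0.27564 + 0.83485×0.96126×0.98196 = -0.209484 + 0.788031 = 0.578547.
Q̄ = (S₀/π) × [bracket] = (2472/π) × 0.578547 = 455.2 W/m².

Q̄ ≈ 455 W/m²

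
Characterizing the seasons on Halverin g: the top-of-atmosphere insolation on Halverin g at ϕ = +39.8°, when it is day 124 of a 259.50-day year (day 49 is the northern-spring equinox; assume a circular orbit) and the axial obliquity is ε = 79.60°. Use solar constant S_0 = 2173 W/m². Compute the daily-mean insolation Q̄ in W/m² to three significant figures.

Solar longitude: L_s = 360° × (124 − 49)/259.50 = 104.046°.
sin δ = sin 79.60° × sin 104.046° = 0.95416, so δ = +72.585°.
cos h₀ = −tan(+39.8°) tan(+72.585°) = -2.6562 ≤ −1 ⇒ polar day, h₀ = π.
Bracket: h₀ sin ϕ sin δ + cos ϕ cos δ sin h₀ = 3.1416×0.64011×0.95416 + 0.76828×0.29929×0.00000 = 1.918787 + 0.000000 = 1.918787.
Q̄ = (S_0/π) × [bracket] = (2173/π) × 1.918787 = 1327 W/m².

Q̄ ≈ 1.33e+03 W/m²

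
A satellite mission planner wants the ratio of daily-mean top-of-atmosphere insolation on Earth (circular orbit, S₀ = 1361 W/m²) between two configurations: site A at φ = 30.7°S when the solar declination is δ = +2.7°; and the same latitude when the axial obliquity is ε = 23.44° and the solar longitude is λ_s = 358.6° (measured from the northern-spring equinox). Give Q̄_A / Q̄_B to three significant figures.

Q̄_A / Q̄_B ≈ 0.947

— Configuration A (φ=-30.7°):
cos H₀ = −tan(-30.7°) tan(+2.700°) = 0.0280, H₀ = 1.5428 rad.
Bracket: H₀ sin φ sin δ + cos φ cos δ sin H₀ = 1.5428×-0.51054×0.04711 + 0.85985×0.99889×0.99961 = -0.037107 + 0.858561 = 0.821454.
Q̄ = (S₀/π) × [bracket] = (1361/π) × 0.821454 = 355.87 W/m².
— Configuration B (φ=-30.7°):
Solar declination: sin δ = sin ε · sin λ_s = sin 23.44° × sin 358.6° = -0.00972, so δ = -0.557°.
cos H₀ = −tan(-30.7°) tan(-0.557°) = -0.0058, H₀ = 1.5766 rad.
Bracket: H₀ sin φ sin δ + cos φ cos δ sin H₀ = 1.5766×-0.51054×-0.00972 + 0.85985×0.99995×0.99998 = 0.007824 + 0.859790 = 0.867614.
Q̄ = (S₀/π) × [bracket] = (1361/π) × 0.867614 = 375.87 W/m².
Ratio Q̄_A / Q̄_B = 355.87 / 375.87 = 0.9468.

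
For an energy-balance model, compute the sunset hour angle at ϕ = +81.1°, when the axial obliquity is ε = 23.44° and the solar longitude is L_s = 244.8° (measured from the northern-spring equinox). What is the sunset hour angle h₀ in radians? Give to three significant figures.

Solar declination: sin δ = sin ε · sin L_s = sin 23.44° × sin 244.8° = -0.35993, so δ = -21.096°.
cos h₀ = −tan ϕ · tan δ = 2.4636 ≥ 1, so the Sun never rises (polar night) and h₀ = 0.

h₀ = 0.00 rad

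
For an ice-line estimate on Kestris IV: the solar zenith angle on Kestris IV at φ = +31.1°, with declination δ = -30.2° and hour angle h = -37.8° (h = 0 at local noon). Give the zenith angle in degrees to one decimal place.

cos θ_z = sin φ sin δ + cos φ cos δ cos h = -0.259827 + 0.584754 = 0.324927.
θ_z = arccos(0.324927) = 71.0°.

θ_z = 71.0°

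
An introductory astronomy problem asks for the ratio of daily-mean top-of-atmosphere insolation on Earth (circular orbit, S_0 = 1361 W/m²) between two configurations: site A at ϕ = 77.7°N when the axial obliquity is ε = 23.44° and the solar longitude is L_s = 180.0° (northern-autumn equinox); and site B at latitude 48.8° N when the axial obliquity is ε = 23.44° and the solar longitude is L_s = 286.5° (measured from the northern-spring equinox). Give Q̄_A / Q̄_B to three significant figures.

— Configuration A (ϕ=+77.7°):
Solar declination: sin δ = sin ε · sin L_s = sin 23.44° × sin 180.0° = 0.00000, so δ = +0.000°.
cos h₀ = −tan(+77.7°) tan(+0.000°) = -0.0000, h₀ = 1.5708 rad.
Bracket: h₀ sin ϕ sin δ + cos ϕ cos δ sin h₀ = 1.5708×0.97705×0.00000 + 0.21303×1.00000×1.00000 = 0.000000 + 0.213030 = 0.213030.
Q̄ = (S_0/π) × [bracket] = (1361/π) × 0.213030 = 92.289 W/m².
— Configuration B (ϕ=+48.8°):
Solar declination: sin δ = sin ε · sin L_s = sin 23.44° × sin 286.5° = -0.38141, so δ = -22.421°.
cos h₀ = −tan(+48.8°) tan(-22.421°) = 0.4713, h₀ = 1.0800 rad.
Bracket: h₀ sin ϕ sin δ + cos ϕ cos δ sin h₀ = 1.0800×0.75241×-0.38141 + 0.65869×0.92441×0.88197 = -0.309935 + 0.537031 = 0.227096.
Q̄ = (S_0/π) × [bracket] = (1361/π) × 0.227096 = 98.382 W/m².
Ratio Q̄_A / Q̄_B = 92.289 / 98.382 = 0.9381.

Q̄_A / Q̄_B ≈ 0.938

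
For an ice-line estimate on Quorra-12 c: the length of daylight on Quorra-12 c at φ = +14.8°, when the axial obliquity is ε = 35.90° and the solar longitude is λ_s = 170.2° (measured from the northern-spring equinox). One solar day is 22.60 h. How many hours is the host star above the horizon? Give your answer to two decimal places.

Solar declination: sin δ = sin ε · sin λ_s = sin 35.90° × sin 170.2° = 0.09981, so δ = +5.728°.
cos H₀ = −tan φ · tan δ = −tan(+14.8°) × tan(+5.728°) = -0.0265, so H₀ = 1.5973 rad = 91.52°.
Daylight = 2H₀/(2π) × 22.60 h = (1.5973/π) × 22.60 = 11.49 h.

11.49 h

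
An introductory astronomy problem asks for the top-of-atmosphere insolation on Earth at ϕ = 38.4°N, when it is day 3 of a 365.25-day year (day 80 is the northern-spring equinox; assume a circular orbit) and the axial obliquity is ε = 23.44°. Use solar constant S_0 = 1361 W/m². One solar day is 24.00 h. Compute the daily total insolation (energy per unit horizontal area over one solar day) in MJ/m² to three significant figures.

14.5 MJ/m²

Solar longitude: L_s = 360° × (3 − 80)/365.25 = -75.893°, i.e. -75.893° + 360° = 284.107°.
sin δ = sin 23.44° × sin 284.107° = -0.38579, so δ = -22.693°.
cos h₀ = −tan(+38.4°) tan(-22.693°) = 0.3314, h₀ = 1.2330 rad.
Bracket: h₀ sin ϕ sin δ + cos ϕ cos δ sin h₀ = 1.2330×0.62115×-0.38579 + 0.78369×0.92259×0.94348 = -0.295468 + 0.682159 = 0.386691.
Q̄ = (S_0/π) × [bracket] = (1361/π) × 0.386691 = 167.52 W/m².
Daily total = Q̄ × 24.00 h × 3600 s/h = 167.52 × 24.00 × 3600 / 10⁶ = 14.47 MJ/m².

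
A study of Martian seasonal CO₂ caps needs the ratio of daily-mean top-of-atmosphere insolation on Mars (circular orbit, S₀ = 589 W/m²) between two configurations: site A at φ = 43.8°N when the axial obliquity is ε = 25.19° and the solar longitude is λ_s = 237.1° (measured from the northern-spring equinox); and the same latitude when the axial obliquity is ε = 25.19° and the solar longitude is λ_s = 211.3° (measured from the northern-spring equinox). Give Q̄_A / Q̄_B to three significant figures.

Q̄_A / Q̄_B ≈ 0.690

— Configuration A (φ=+43.8°):
Solar declination: sin δ = sin ε · sin λ_s = sin 25.19° × sin 237.1° = -0.35736, so δ = -20.938°.
cos H₀ = −tan(+43.8°) tan(-20.938°) = 0.3669, H₀ = 1.1951 rad.
Bracket: H₀ sin φ sin δ + cos φ cos δ sin H₀ = 1.1951×0.69214×-0.35736 + 0.72176×0.93397×0.93025 = -0.295600 + 0.627084 = 0.331484.
Q̄ = (S₀/π) × [bracket] = (589/π) × 0.331484 = 62.148 W/m².
— Configuration B (φ=+43.8°):
Solar declination: sin δ = sin ε · sin λ_s = sin 25.19° × sin 211.3° = -0.22112, so δ = -12.775°.
cos H₀ = −tan(+43.8°) tan(-12.775°) = 0.2174, H₀ = 1.3516 rad.
Bracket: H₀ sin φ sin δ + cos φ cos δ sin H₀ = 1.3516×0.69214×-0.22112 + 0.72176×0.97525×0.97608 = -0.206857 + 0.687059 = 0.480202.
Q̄ = (S₀/π) × [bracket] = (589/π) × 0.480202 = 90.030 W/m².
Ratio Q̄_A / Q̄_B = 62.148 / 90.030 = 0.6903.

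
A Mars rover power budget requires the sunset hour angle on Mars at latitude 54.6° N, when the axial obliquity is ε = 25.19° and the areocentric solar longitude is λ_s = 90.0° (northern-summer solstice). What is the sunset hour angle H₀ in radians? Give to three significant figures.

H₀ = 2.29 rad

sin δ = sin 25.19° × sin 90.0° = 0.42562, so δ = +25.190°.
cos H₀ = −tan φ · tan δ = −tan(+54.6°) × tan(+25.190°) = -0.6618, so H₀ = 2.2941 rad = 131.44°.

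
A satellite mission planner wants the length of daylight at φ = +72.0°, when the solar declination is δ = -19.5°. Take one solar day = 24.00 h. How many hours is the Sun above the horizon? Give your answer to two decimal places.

cos H₀ = −tan φ · tan δ = 1.0899 ≥ 1, so the Sun never rises (polar night) and H₀ = 0.
Daylight = 2H₀/(2π) × 24.00 h = (0.0000/π) × 24.00 = 0.00 h.

0.00 h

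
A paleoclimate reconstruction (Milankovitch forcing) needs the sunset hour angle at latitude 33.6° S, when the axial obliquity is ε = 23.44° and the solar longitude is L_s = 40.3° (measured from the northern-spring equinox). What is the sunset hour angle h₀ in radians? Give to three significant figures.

h₀ = 1.39 rad

Solar declination: sin δ = sin ε · sin L_s = sin 23.44° × sin 40.3° = 0.25729, so δ = +14.909°.
cos h₀ = −tan ϕ · tan δ = −tan(-33.6°) × tan(+14.909°) = 0.1769, so h₀ = 1.3930 rad = 79.81°.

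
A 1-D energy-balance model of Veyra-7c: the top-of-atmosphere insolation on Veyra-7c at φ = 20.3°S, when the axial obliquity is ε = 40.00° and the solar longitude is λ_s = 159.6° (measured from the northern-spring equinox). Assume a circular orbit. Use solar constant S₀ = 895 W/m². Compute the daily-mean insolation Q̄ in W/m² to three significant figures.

Q̄ ≈ 227 W/m²

Solar declination: sin δ = sin ε · sin λ_s = sin 40.00° × sin 159.6° = 0.22406, so δ = +12.947°.
cos H₀ = −tan(-20.3°) tan(+12.947°) = 0.0850, H₀ = 1.4856 rad.
Bracket: H₀ sin φ sin δ + cos φ cos δ sin H₀ = 1.4856×-0.34694×0.22406 + 0.93789×0.97458×0.99638 = -0.115484 + 0.910740 = 0.795256.
Q̄ = (S₀/π) × [bracket] = (895/π) × 0.795256 = 226.6 W/m².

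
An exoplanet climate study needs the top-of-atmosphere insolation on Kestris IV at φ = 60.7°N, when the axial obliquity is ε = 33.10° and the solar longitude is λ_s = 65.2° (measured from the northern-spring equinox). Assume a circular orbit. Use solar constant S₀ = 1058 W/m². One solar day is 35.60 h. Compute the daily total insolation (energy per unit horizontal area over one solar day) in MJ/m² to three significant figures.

Solar declination: sin δ = sin ε · sin λ_s = sin 33.10° × sin 65.2° = 0.49574, so δ = +29.718°.
cos H₀ = −tan(+60.7°) tan(+29.718°) = -1.0172 ≤ −1 ⇒ polar day, H₀ = π.
Bracket: H₀ sin φ sin δ + cos φ cos δ sin H₀ = 3.1416×0.87207×0.49574 + 0.48938×0.86847×0.00000 = 1.358176 + 0.000000 = 1.358176.
Q̄ = (S₀/π) × [bracket] = (1058/π) × 1.358176 = 457.40 W/m².
Daily total = Q̄ × 35.60 h × 3600 s/h = 457.40 × 35.60 × 3600 / 10⁶ = 58.62 MJ/m².

58.6 MJ/m²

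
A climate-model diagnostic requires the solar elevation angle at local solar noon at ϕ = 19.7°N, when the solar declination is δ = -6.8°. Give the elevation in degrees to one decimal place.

63.5°

At local noon the hour angle is zero, so the zenith angle equals |ϕ − δ| = |+19.7° − (-6.800°)| = 26.500°.
Elevation = 90° − 26.500° = 63.5°.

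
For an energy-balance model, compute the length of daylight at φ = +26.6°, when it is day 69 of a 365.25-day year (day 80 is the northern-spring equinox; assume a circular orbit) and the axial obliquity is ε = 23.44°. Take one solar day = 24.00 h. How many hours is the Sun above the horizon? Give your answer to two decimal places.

11.71 h

Solar longitude: λ_s = 360° × (69 − 80)/365.25 = -10.842°, i.e. -10.842° + 360° = 349.158°.
sin δ = sin 23.44° × sin 349.158° = -0.07482, so δ = -4.291°.
cos H₀ = −tan φ · tan δ = −tan(+26.6°) × tan(-4.291°) = 0.0376, so H₀ = 1.5332 rad = 87.85°.
Daylight = 2H₀/(2π) × 24.00 h = (1.5332/π) × 24.00 = 11.71 h.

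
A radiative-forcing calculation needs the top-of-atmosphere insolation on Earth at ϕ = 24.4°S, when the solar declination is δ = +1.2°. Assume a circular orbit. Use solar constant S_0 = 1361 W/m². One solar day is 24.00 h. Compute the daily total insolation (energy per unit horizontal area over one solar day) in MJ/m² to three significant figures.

33.6 MJ/m²

cos h₀ = −tan(-24.4°) tan(+1.200°) = 0.0095, h₀ = 1.5613 rad.
Bracket: h₀ sin ϕ sin δ + cos ϕ cos δ sin h₀ = 1.5613×-0.41310×0.02094 + 0.91068×0.99978×0.99995 = -0.013506 + 0.910434 = 0.896928.
Q̄ = (S_0/π) × [bracket] = (1361/π) × 0.896928 = 388.57 W/m².
Daily total = Q̄ × 24.00 h × 3600 s/h = 388.57 × 24.00 × 3600 / 10⁶ = 33.57 MJ/m².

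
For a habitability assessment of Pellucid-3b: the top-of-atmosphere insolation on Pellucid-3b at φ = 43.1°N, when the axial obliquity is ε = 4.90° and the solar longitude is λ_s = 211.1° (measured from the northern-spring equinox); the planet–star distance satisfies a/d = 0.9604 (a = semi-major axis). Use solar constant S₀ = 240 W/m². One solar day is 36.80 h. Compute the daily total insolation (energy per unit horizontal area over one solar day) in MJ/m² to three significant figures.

Solar declination: sin δ = sin ε · sin λ_s = sin 4.90° × sin 211.1° = -0.04412, so δ = -2.529°.
cos H₀ = −tan(+43.1°) tan(-2.529°) = 0.0413, H₀ = 1.5295 rad.
Bracket: H₀ sin φ sin δ + cos φ cos δ sin H₀ = 1.5295×0.68327×-0.04412 + 0.73016×0.99903×0.99915 = -0.046108 + 0.728832 = 0.682724.
Inverse-square distance factor (a/d)² = 0.9604² = 0.922368.
Q̄ = (S₀/π) × 0.922368 × [bracket] = (240/π) × 0.922368 × 0.682724 = 48.107 W/m².
Daily total = Q̄ × 36.80 h × 3600 s/h = 48.107 × 36.80 × 3600 / 10⁶ = 6.373 MJ/m².

6.37 MJ/m²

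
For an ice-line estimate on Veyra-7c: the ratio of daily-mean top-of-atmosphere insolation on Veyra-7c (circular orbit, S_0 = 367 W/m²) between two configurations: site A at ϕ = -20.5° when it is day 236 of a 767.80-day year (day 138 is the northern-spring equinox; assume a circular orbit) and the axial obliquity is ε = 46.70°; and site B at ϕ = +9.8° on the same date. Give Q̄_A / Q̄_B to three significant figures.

— Configuration A (ϕ=-20.5°):
Solar longitude: L_s = 360° × (236 − 138)/767.80 = 45.949°.
sin δ = sin 46.70° × sin 45.949° = 0.52307, so δ = +31.538°.
cos h₀ = −tan(-20.5°) tan(+31.538°) = 0.2295, h₀ = 1.3393 rad.
Bracket: h₀ sin ϕ sin δ + cos ϕ cos δ sin h₀ = 1.3393×-0.35021×0.52307 + 0.93667×0.85229×0.97332 = -0.245339 + 0.777015 = 0.531676.
Q̄ = (S_0/π) × [bracket] = (367/π) × 0.531676 = 62.110 W/m².
— Configuration B (ϕ=+9.8°):
cos h₀ = −tan(+9.8°) tan(+31.538°) = -0.1060, h₀ = 1.6770 rad.
Bracket: h₀ sin ϕ sin δ + cos ϕ cos δ sin h₀ = 1.6770×0.17021×0.52307 + 0.98541×0.85229×0.99437 = 0.149306 + 0.835127 = 0.984433.
Q̄ = (S_0/π) × [bracket] = (367/π) × 0.984433 = 115.00 W/m².
Ratio Q̄_A / Q̄_B = 62.110 / 115.00 = 0.5401.

Q̄_A / Q̄_B ≈ 0.540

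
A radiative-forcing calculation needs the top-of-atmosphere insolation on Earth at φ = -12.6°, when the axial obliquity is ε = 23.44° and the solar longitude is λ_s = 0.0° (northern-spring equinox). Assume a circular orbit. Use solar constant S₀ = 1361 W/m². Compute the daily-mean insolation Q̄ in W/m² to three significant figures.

Q̄ ≈ 423 W/m²

Solar declination: sin δ = sin ε · sin λ_s = sin 23.44° × sin 0.0° = 0.00000, so δ = +0.000°.
cos H₀ = −tan(-12.6°) tan(+0.000°) = 0.0000, H₀ = 1.5708 rad.
Bracket: H₀ sin φ sin δ + cos φ cos δ sin H₀ = 1.5708×-0.21814×0.00000 + 0.97592×1.00000×1.00000 = -0.000000 + 0.975920 = 0.975920.
Q̄ = (S₀/π) × [bracket] = (1361/π) × 0.975920 = 422.8 W/m².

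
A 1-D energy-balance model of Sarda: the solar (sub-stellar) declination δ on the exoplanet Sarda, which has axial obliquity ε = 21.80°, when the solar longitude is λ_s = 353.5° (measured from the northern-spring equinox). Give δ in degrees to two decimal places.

sin δ = sin ε · sin λ_s = sin 21.80° × sin 353.5° = -0.042040.
δ = arcsin(-0.042040) = -2.41°.

δ = -2.41°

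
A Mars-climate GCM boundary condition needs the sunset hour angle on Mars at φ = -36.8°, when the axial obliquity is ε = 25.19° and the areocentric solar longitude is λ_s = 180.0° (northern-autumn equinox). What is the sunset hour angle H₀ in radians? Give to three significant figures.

sin δ = sin 25.19° × sin 180.0° = 0.00000, so δ = +0.000°.
cos H₀ = −tan φ · tan δ = −tan(-36.8°) × tan(+0.000°) = 0.0000, so H₀ = 1.5708 rad = 90.00°.

H₀ = 1.57 rad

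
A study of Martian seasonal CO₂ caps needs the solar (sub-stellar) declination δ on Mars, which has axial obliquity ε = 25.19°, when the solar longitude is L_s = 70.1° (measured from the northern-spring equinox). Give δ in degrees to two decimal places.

sin δ = sin ε · sin L_s = sin 25.19° × sin 70.1° = 0.400207.
δ = arcsin(0.400207) = +23.59°.

δ = +23.59°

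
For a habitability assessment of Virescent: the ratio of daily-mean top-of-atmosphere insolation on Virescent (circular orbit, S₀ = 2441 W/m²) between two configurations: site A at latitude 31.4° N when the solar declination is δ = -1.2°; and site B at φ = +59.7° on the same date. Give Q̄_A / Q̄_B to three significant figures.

Q̄_A / Q̄_B ≈ 1.76

— Configuration A (φ=+31.4°):
cos H₀ = −tan(+31.4°) tan(-1.200°) = 0.0128, H₀ = 1.5580 rad.
Bracket: H₀ sin φ sin δ + cos φ cos δ sin H₀ = 1.5580×0.52101×-0.02094 + 0.85355×0.99978×0.99992 = -0.016998 + 0.853294 = 0.836296.
Q̄ = (S₀/π) × [bracket] = (2441/π) × 0.836296 = 649.80 W/m².
— Configuration B (φ=+59.7°):
cos H₀ = −tan(+59.7°) tan(-1.200°) = 0.0358, H₀ = 1.5349 rad.
Bracket: H₀ sin φ sin δ + cos φ cos δ sin H₀ = 1.5349×0.86340×-0.02094 + 0.50453×0.99978×0.99936 = -0.027750 + 0.504096 = 0.476346.
Q̄ = (S₀/π) × [bracket] = (2441/π) × 0.476346 = 370.12 W/m².
Ratio Q̄_A / Q̄_B = 649.80 / 370.12 = 1.756.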